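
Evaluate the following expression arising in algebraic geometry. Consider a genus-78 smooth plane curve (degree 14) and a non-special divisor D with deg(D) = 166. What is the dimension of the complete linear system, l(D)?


First, compute the genus of a smooth plane curve of degree 14:
g = (d-1)(d-2)/2 = (14-1)(14-2)/2 = 78
For a non-special divisor D (i.e., h^1(D) = 0), Riemann-Roch gives:
l(D) = deg(D) - g + 1
Since deg(D) = 166 >= 2g - 1 = 155, D is non-special.
l(D) = 166 - 78 + 1 = 89

89


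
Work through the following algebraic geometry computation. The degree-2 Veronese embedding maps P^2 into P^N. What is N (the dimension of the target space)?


The Veronese embedding v_d: P^n -> P^N maps each point to all
degree-d monomials in n+1 homogeneous coordinates.
N = C(n+d, d) - 1
N = C(2+2, 2) - 1
N = C(4, 2) - 1
C(4, 2) = 6
N = 6 - 1 = 5

5


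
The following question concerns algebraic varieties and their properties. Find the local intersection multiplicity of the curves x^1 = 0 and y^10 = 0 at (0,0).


The intersection multiplicity of V(x^a) and V(y^b) at the origin is:
I(O; V(x^1), V(y^10)) = dim_k(k[x,y]/(x^1, y^10))
A basis for k[x,y]/(x^1, y^10) is the set of monomials x^i * y^j
where 0 <= i < 1 and 0 <= j < 10.
The number of such monomials is 1 * 10 = 10

10


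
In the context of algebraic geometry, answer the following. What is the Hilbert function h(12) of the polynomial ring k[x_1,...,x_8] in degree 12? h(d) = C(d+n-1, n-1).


The Hilbert function for the polynomial ring in 8 variables is:
h(d) = C(d+n-1, n-1)
h(12) = C(12+8-1, 8-1) = C(19, 7)
= 19! / (7! * 12!)
= 50388

50388


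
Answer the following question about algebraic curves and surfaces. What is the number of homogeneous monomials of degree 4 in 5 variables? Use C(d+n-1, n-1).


The number of degree-4 monomials in 5 variables is C(d+n-1, n-1).
= C(4+5-1, 5-1) = C(8, 4)
= 70

70


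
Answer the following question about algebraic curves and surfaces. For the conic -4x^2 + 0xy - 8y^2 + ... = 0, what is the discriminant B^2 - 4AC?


The discriminant of a conic Ax^2 + Bxy + Cy^2 + ... = 0 is B^2 - 4AC.
B^2 = 0^2 = 0
4AC = 4*(-4)*(-8) = 128
Discriminant = 0 - 128 = -128

-128


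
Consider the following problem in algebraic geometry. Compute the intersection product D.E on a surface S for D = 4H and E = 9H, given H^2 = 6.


Using bilinearity of the intersection pairing on a surface S:
(aH).(bH) = ab * (H.H)
We have H^2 = 6.
D.E = (4H).(9H) = 4*9*6
= 36*6
= 216

216


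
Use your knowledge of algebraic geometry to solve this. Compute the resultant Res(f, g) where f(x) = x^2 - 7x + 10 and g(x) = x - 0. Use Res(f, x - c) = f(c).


For Res(f, x - c), we evaluate f at x = c.
f(0) = 0^2 - 7*0 + 10
= 0 + 0 + 10
= 0 + 10 = 10
Res(f, g) = 10

10


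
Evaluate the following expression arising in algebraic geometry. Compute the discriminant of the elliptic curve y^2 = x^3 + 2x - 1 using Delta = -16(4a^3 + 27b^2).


Compute each component:
4a^3 = 4*2^3 = 4*8 = 32
27b^2 = 27*(-1)^2 = 27*1 = 27
4a^3 + 27b^2 = 32 + 27 = 59
Delta = -16*59 = -944

-944


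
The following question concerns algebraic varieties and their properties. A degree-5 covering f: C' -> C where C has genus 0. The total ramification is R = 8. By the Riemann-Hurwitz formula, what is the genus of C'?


Riemann-Hurwitz formula: 2g' - 2 = d(2g - 2) + R
Given: d = 5, g = 0, R = 8
2g' - 2 = 5*(2*0 - 2) + 8
2g' - 2 = 5*(-2) + 8
2g' - 2 = -10 + 8 = -2
2g' = 0
g' = 0

0


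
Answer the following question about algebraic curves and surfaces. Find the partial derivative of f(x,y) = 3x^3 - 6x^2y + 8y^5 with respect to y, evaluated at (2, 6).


df/dy = (-6)*x^2 + 5*8*y^4
At (2,6): (-6)*2^2 + 5*8*6^4
= -24 + 51840
= 51816

51816


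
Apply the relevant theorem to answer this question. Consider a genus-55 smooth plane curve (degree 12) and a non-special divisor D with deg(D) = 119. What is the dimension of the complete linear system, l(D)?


First, compute the genus of a smooth plane curve of degree 12:
g = (d-1)(d-2)/2 = (12-1)(12-2)/2 = 55
For a non-special divisor D (i.e., h^1(D) = 0), Riemann-Roch gives:
l(D) = deg(D) - g + 1
Since deg(D) = 119 >= 2g - 1 = 109, D is non-special.
l(D) = 119 - 55 + 1 = 65

65


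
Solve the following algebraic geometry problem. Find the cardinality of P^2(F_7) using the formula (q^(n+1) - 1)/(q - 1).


P^2(F_7) has (q^(n+1) - 1)/(q - 1) points.
= 7^2 + 7^1 + 7^0
= 49 + 7 + 1
= 57

57


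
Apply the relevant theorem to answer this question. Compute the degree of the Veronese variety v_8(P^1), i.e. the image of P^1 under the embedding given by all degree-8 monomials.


The Veronese variety v_8(P^1) has degree d^r.
d^r = 8^1 = 8

8


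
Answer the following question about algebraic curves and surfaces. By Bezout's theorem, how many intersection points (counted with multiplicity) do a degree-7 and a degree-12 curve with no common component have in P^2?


Bezout's theorem states the intersection count equals the product of degrees.
Intersection count = 7 * 12 = 84

84


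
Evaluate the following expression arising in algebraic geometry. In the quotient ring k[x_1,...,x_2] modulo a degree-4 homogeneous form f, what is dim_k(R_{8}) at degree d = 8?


For R = k[x_1,...,x_n]/(f) with f homogeneous of degree e:
The Hilbert series is (1 - t^e)/(1 - t)^n.
So h(d) = C(d+n-1, n-1) - C(d-e+n-1, n-1) for d >= e.
With n=2, e=4, d=8:
C(8+2-1, 2-1) = C(9, 1) = 9
C(8-4+2-1, 2-1) = C(5, 1) = 5
h(8) = 9 - 5 = 4

4


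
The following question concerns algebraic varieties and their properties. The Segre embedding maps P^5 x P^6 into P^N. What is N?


The Segre embedding maps P^m x P^n into P^N via
all products of coordinates from each factor.
N = (m+1)(n+1) - 1
N = (5+1)(6+1) - 1
N = 6*7 - 1
N = 42 - 1 = 41

41


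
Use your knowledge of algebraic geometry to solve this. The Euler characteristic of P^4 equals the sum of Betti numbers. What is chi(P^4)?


The complex projective space P^4 has one cell in each even real dimension 0, 2, ..., 8.
The cohomology groups are H^{2k}(P^4) = Z for k = 0,...,4, and 0 otherwise.
Euler characteristic = sum of Betti numbers = 1 per even-dimensional cohomology group.
chi(P^4) = 4 + 1 = 5

5


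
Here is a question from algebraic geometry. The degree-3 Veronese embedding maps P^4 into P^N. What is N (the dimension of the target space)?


The Veronese embedding v_d: P^n -> P^N maps each point to all
degree-d monomials in n+1 homogeneous coordinates.
N = C(n+d, d) - 1
N = C(4+3, 3) - 1
N = C(7, 3) - 1
C(7, 3) = 35
N = 35 - 1 = 34

34


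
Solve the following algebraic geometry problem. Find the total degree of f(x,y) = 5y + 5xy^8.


Examine each term for its total degree (sum of exponents).
  Term '5y' has total degree 0+1 = 1.
  Term '5xy^8' has total degree 1+8 = 9.
The maximum total degree among all terms is 9.

9


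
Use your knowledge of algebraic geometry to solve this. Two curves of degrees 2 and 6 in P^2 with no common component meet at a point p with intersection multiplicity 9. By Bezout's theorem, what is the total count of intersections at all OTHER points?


By Bezout's theorem, the total intersection number is d1 * d2.
Total = 2 * 6 = 12
Intersection multiplicity at p = 9
Remaining intersections = 12 - 9 = 3

3


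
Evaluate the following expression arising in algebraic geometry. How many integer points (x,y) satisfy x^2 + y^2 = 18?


Systematically check integer values of x where x^2 <= 18.
For each valid x, check if 18 - x^2 is a perfect square.
x=3: 18 - 9 = 9, sqrt = 3 (valid)
Total integer solutions found: 4

4


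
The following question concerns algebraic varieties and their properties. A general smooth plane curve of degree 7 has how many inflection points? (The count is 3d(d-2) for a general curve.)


For a general smooth plane curve C of degree d, the inflection points are
the intersection of C with its Hessian curve, which has degree 3(d-2).
By Bezout, the total intersection number is d * 3(d-2) = 7 * 15 = 105.
For a general curve every flex is ordinary, so each contributes
multiplicity 1 to C·Hess(C), and the number of distinct inflection
points is 3d(d-2).
Inflection points = 3*7*(7-2) = 3*7*5 = 105

105


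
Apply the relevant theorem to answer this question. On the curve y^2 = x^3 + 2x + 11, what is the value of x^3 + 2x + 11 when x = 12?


Compute x^3 + 2x + 11 at x = 12:
x^3 = 12^3 = 1728
2*x = 2*12 = 24
Sum: 1728 + 24 + 11 = 1763

1763


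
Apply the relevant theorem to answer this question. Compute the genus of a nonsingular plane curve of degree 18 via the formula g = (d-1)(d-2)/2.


Using the genus formula for smooth plane curves:
g = (d-1)(d-2)/2
g = (18-1)(18-2)/2
g = 17*16/2
g = 272/2 = 136

136


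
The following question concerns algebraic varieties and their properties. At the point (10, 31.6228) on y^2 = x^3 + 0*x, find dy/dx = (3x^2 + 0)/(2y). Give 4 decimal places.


Using implicit differentiation of y^2 = x^3 + 0*x:
2y * dy/dx = 3x^2 + 0
dy/dx = (3x^2 + 0)/(2y)
Numerator: 3*10^2 + 0 = 300
Denominator: 2*31.6228 = 63.2456
dy/dx = 300/63.2456 = 4.7434

4.7434


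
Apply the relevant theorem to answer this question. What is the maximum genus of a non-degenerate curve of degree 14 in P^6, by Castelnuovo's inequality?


Castelnuovo's bound: write d - 1 = m(r-1) + epsilon with 0 <= epsilon < r-1.
d - 1 = 14 - 1 = 13
r - 1 = 6 - 1 = 5
13 = 2*5 + 3, so m = 2, epsilon = 3
pi(d, r) = m(m-1)(r-1)/2 + m*epsilon
= 2*1*5/2 + 2*3
= 10/2 + 6
= 5 + 6 = 11

11


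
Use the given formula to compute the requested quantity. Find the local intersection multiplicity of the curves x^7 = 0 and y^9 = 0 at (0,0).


The intersection multiplicity of V(x^a) and V(y^b) at the origin is:
I(O; V(x^7), V(y^9)) = dim_k(k[x,y]/(x^7, y^9))
A basis for k[x,y]/(x^7, y^9) is the set of monomials x^i * y^j
where 0 <= i < 7 and 0 <= j < 9.
The number of such monomials is 7 * 9 = 63

63


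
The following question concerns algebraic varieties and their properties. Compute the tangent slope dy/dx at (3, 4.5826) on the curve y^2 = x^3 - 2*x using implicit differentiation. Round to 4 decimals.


Using implicit differentiation of y^2 = x^3 - 2*x:
2y * dy/dx = 3x^2 - 2
dy/dx = (3x^2 - 2)/(2y)
Numerator: 3*3^2 - 2 = 25
Denominator: 2*4.5826 = 9.1652
dy/dx = 25/9.1652 = 2.7277

2.7277


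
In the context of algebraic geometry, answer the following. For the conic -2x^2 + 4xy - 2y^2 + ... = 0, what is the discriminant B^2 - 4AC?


The discriminant of a conic Ax^2 + Bxy + Cy^2 + ... = 0 is B^2 - 4AC.
B^2 = 4^2 = 16
4AC = 4*(-2)*(-2) = 16
Discriminant = 16 - 16 = 0

0


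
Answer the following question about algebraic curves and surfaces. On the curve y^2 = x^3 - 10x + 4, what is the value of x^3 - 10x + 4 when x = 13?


Compute x^3 - 10x + 4 at x = 13:
x^3 = 13^3 = 2197
(-10)*x = (-10)*13 = -130
Sum: 2197 - 130 + 4 = 2071

2071


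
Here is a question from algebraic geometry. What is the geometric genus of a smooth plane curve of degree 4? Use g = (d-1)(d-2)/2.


Using the genus formula for smooth plane curves:
g = (d-1)(d-2)/2
g = (4-1)(4-2)/2
g = 3*2/2
g = 6/2 = 3

3


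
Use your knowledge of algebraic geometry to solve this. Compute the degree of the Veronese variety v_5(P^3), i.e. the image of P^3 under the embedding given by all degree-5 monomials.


The Veronese variety v_5(P^3) has degree d^r.
d^r = 5^3 = 125

125


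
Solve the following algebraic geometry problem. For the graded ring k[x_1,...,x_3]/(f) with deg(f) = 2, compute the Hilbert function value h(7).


For R = k[x_1,...,x_n]/(f) with f homogeneous of degree e:
The Hilbert series is (1 - t^e)/(1 - t)^n.
So h(d) = C(d+n-1, n-1) - C(d-e+n-1, n-1) for d >= e.
With n=3, e=2, d=7:
C(7+3-1, 3-1) = C(9, 2) = 36
C(7-2+3-1, 3-1) = C(7, 2) = 21
h(7) = 36 - 21 = 15

15


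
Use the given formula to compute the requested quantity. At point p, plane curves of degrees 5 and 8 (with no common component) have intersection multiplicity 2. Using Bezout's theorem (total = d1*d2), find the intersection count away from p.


By Bezout's theorem, the total intersection number is d1 * d2.
Total = 5 * 8 = 40
Intersection multiplicity at p = 2
Remaining intersections = 40 - 2 = 38

38


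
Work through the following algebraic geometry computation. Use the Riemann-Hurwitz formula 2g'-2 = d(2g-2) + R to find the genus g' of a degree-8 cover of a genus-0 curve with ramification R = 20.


Riemann-Hurwitz formula: 2g' - 2 = d(2g - 2) + R
Given: d = 8, g = 0, R = 20
2g' - 2 = 8*(2*0 - 2) + 20
2g' - 2 = 8*(-2) + 20
2g' - 2 = -16 + 20 = 4
2g' = 6
g' = 3

3


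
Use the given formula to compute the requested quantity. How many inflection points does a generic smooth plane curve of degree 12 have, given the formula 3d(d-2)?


For a general smooth plane curve C of degree d, the inflection points are
the intersection of C with its Hessian curve, which has degree 3(d-2).
By Bezout, the total intersection number is d * 3(d-2) = 12 * 30 = 360.
For a general curve every flex is ordinary, so each contributes
multiplicity 1 to C·Hess(C), and the number of distinct inflection
points is 3d(d-2).
Inflection points = 3*12*(12-2) = 3*12*10 = 360

360


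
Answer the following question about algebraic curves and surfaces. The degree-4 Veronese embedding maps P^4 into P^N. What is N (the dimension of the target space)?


The Veronese embedding v_d: P^n -> P^N maps each point to all
degree-d monomials in n+1 homogeneous coordinates.
N = C(n+d, d) - 1
N = C(4+4, 4) - 1
N = C(8, 4) - 1
C(8, 4) = 70
N = 70 - 1 = 69

69


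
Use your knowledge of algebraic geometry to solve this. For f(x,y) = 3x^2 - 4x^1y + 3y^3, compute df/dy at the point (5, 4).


df/dy = (-4)*x^1 + 3*3*y^2
At (5,4): (-4)*5^1 + 3*3*4^2
= -20 + 144
= 124

124


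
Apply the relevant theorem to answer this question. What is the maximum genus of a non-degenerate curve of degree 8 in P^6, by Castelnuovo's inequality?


Castelnuovo's bound: write d - 1 = m(r-1) + epsilon with 0 <= epsilon < r-1.
d - 1 = 8 - 1 = 7
r - 1 = 6 - 1 = 5
7 = 1*5 + 2, so m = 1, epsilon = 2
pi(d, r) = m(m-1)(r-1)/2 + m*epsilon
= 1*0*5/2 + 1*2
= 0/2 + 2
= 0 + 2 = 2

2


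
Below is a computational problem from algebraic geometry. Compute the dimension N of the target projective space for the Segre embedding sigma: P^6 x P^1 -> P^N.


The Segre embedding maps P^m x P^n into P^N via
all products of coordinates from each factor.
N = (m+1)(n+1) - 1
N = (6+1)(1+1) - 1
N = 7*2 - 1
N = 14 - 1 = 13

13


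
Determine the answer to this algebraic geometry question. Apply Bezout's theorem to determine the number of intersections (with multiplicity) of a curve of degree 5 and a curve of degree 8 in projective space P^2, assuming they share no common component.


Bezout's theorem states the intersection count equals the product of degrees.
Intersection count = 5 * 8 = 40

40


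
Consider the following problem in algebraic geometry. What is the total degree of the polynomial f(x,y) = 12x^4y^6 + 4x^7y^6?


Examine each term for its total degree (sum of exponents).
  Term '12x^4y^6' has total degree 4+6 = 10.
  Term '4x^7y^6' has total degree 7+6 = 13.
The maximum total degree among all terms is 13.

13


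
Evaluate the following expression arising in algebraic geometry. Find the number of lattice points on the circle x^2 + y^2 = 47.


Systematically check integer values of x where x^2 <= 47.
For each valid x, check if 47 - x^2 is a perfect square.
Total integer solutions found: 0

0


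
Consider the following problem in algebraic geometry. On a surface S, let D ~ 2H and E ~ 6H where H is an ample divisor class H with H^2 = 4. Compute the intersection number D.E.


Using bilinearity of the intersection pairing on a surface S:
(aH).(bH) = ab * (H.H)
We have H^2 = 4.
D.E = (2H).(6H) = 2*6*4
= 12*4
= 48

48


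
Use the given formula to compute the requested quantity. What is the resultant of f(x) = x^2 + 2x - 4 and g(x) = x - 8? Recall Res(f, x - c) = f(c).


For Res(f, x - c), we evaluate f at x = c.
f(8) = 8^2 + 2*8 - 4
= 64 + 16 - 4
= 80 - 4 = 76
Res(f, g) = 76

76


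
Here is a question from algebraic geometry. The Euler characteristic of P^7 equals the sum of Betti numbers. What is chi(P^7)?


The complex projective space P^7 has one cell in each even real dimension 0, 2, ..., 14.
The cohomology groups are H^{2k}(P^7) = Z for k = 0,...,7, and 0 otherwise.
Euler characteristic = sum of Betti numbers = 1 per even-dimensional cohomology group.
chi(P^7) = 7 + 1 = 8

8


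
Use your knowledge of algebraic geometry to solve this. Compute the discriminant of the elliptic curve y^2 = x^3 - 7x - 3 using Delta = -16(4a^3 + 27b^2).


Compute each component:
4a^3 = 4*(-7)^3 = 4*(-343) = -1372
27b^2 = 27*(-3)^2 = 27*9 = 243
4a^3 + 27b^2 = -1372 + 243 = -1129
Delta = -16*(-1129) = 18064

18064


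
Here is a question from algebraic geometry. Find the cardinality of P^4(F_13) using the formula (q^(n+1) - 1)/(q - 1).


P^4(F_13) has (q^(n+1) - 1)/(q - 1) points.
= 13^4 + 13^3 + 13^2 + 13^1 + 13^0
= 28561 + 2197 + 169 + 13 + 1
= 30941

30941


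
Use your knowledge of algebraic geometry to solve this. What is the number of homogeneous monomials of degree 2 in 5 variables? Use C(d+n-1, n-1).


The number of degree-2 monomials in 5 variables is C(d+n-1, n-1).
= C(2+5-1, 5-1) = C(6, 4)
= 15

15


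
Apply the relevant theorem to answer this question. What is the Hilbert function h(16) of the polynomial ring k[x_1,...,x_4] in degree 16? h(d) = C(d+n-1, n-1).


The Hilbert function for the polynomial ring in 4 variables is:
h(d) = C(d+n-1, n-1)
h(16) = C(16+4-1, 4-1) = C(19, 3)
= 19! / (3! * 16!)
= 969

969


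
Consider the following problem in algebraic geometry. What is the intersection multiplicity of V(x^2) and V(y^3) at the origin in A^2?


The intersection multiplicity of V(x^a) and V(y^b) at the origin is:
I(O; V(x^2), V(y^3)) = dim_k(k[x,y]/(x^2, y^3))
A basis for k[x,y]/(x^2, y^3) is the set of monomials x^i * y^j
where 0 <= i < 2 and 0 <= j < 3.
The number of such monomials is 2 * 3 = 6

6


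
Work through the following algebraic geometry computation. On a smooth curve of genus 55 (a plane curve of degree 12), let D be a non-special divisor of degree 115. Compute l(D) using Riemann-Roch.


First, compute the genus of a smooth plane curve of degree 12:
g = (d-1)(d-2)/2 = (12-1)(12-2)/2 = 55
For a non-special divisor D (i.e., h^1(D) = 0), Riemann-Roch gives:
l(D) = deg(D) - g + 1
Since deg(D) = 115 >= 2g - 1 = 109, D is non-special.
l(D) = 115 - 55 + 1 = 61

61


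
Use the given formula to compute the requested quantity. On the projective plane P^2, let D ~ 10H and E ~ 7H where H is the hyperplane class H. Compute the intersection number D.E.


Using bilinearity of the intersection pairing on the projective plane P^2:
(aH).(bH) = ab * (H.H)
We have H^2 = 1 (Bezout).
D.E = (10H).(7H) = 10*7*1
= 70*1
= 70

70


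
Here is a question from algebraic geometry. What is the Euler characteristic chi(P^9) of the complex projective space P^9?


The complex projective space P^9 has one cell in each even real dimension 0, 2, ..., 18.
The cohomology groups are H^{2k}(P^9) = Z for k = 0,...,9, and 0 otherwise.
Euler characteristic = sum of Betti numbers = 1 per even-dimensional cohomology group.
chi(P^9) = 9 + 1 = 10

10


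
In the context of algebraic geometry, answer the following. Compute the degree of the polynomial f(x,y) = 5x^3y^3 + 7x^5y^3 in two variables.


Examine each term for its total degree (sum of exponents).
  Term '5x^3y^3' has total degree 3+3 = 6.
  Term '7x^5y^3' has total degree 5+3 = 8.
The maximum total degree among all terms is 8.

8


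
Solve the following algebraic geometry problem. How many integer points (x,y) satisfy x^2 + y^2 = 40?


Systematically check integer values of x where x^2 <= 40.
For each valid x, check if 40 - x^2 is a perfect square.
x=2: 40 - 4 = 36, sqrt = 6 (valid)
x=6: 40 - 36 = 4, sqrt = 2 (valid)
Total integer solutions found: 8

8


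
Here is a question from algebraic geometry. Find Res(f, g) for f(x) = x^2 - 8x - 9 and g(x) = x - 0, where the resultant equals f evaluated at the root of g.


For Res(f, x - c), we evaluate f at x = c.
f(0) = 0^2 - 8*0 - 9
= 0 + 0 - 9
= 0 - 9 = -9
Res(f, g) = -9

-9


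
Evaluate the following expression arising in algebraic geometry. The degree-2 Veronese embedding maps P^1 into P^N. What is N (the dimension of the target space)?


The Veronese embedding v_d: P^n -> P^N maps each point to all
degree-d monomials in n+1 homogeneous coordinates.
N = C(n+d, d) - 1
N = C(1+2, 2) - 1
N = C(3, 2) - 1
C(3, 2) = 3
N = 3 - 1 = 2

2


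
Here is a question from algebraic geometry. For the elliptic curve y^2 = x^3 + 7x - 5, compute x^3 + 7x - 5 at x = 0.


Compute x^3 + 7x - 5 at x = 0:
x^3 = 0^3 = 0
7*x = 7*0 = 0
Sum: 0 + 0 - 5 = -5

-5


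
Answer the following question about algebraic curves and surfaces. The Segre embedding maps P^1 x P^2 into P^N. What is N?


The Segre embedding maps P^m x P^n into P^N via
all products of coordinates from each factor.
N = (m+1)(n+1) - 1
N = (1+1)(2+1) - 1
N = 2*3 - 1
N = 6 - 1 = 5

5


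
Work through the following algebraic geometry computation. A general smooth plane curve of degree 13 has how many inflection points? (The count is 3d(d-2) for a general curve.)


For a general smooth plane curve C of degree d, the inflection points are
the intersection of C with its Hessian curve, which has degree 3(d-2).
By Bezout, the total intersection number is d * 3(d-2) = 13 * 33 = 429.
For a general curve every flex is ordinary, so each contributes
multiplicity 1 to C·Hess(C), and the number of distinct inflection
points is 3d(d-2).
Inflection points = 3*13*(13-2) = 3*13*11 = 429

429


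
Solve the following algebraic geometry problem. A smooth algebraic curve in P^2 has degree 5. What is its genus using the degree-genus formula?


Using the genus formula for smooth plane curves:
g = (d-1)(d-2)/2
g = (5-1)(5-2)/2
g = 4*3/2
g = 12/2 = 6

6


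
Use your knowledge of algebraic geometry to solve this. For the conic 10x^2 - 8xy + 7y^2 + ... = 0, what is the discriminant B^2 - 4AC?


The discriminant of a conic Ax^2 + Bxy + Cy^2 + ... = 0 is B^2 - 4AC.
B^2 = (-8)^2 = 64
4AC = 4*10*7 = 280
Discriminant = 64 - 280 = -216

-216


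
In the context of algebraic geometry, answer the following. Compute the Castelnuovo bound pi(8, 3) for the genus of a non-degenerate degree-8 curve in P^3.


Castelnuovo's bound: write d - 1 = m(r-1) + epsilon with 0 <= epsilon < r-1.
d - 1 = 8 - 1 = 7
r - 1 = 3 - 1 = 2
7 = 3*2 + 1, so m = 3, epsilon = 1
pi(d, r) = m(m-1)(r-1)/2 + m*epsilon
= 3*2*2/2 + 3*1
= 12/2 + 3
= 6 + 3 = 9

9


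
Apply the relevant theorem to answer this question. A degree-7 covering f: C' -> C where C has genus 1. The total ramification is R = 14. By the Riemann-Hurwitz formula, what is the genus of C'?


Riemann-Hurwitz formula: 2g' - 2 = d(2g - 2) + R
Given: d = 7, g = 1, R = 14
2g' - 2 = 7*(2*1 - 2) + 14
2g' - 2 = 7*0 + 14
2g' - 2 = 0 + 14 = 14
2g' = 16
g' = 8

8


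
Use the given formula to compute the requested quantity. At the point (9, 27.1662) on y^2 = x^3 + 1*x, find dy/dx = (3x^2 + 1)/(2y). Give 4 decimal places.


Using implicit differentiation of y^2 = x^3 + 1*x:
2y * dy/dx = 3x^2 + 1
dy/dx = (3x^2 + 1)/(2y)
Numerator: 3*9^2 + 1 = 244
Denominator: 2*27.1662 = 54.3324
dy/dx = 244/54.3324 = 4.4909

4.4909


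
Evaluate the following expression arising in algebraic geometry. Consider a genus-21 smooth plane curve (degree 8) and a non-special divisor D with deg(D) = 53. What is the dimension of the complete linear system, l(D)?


First, compute the genus of a smooth plane curve of degree 8:
g = (d-1)(d-2)/2 = (8-1)(8-2)/2 = 21
For a non-special divisor D (i.e., h^1(D) = 0), Riemann-Roch gives:
l(D) = deg(D) - g + 1
Since deg(D) = 53 >= 2g - 1 = 41, D is non-special.
l(D) = 53 - 21 + 1 = 33

33


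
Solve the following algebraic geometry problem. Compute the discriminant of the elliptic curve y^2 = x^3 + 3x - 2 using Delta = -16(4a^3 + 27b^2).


Compute each component:
4a^3 = 4*3^3 = 4*27 = 108
27b^2 = 27*(-2)^2 = 27*4 = 108
4a^3 + 27b^2 = 108 + 108 = 216
Delta = -16*216 = -3456

-3456


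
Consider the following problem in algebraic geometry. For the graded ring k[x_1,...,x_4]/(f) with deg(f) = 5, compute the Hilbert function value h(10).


For R = k[x_1,...,x_n]/(f) with f homogeneous of degree e:
The Hilbert series is (1 - t^e)/(1 - t)^n.
So h(d) = C(d+n-1, n-1) - C(d-e+n-1, n-1) for d >= e.
With n=4, e=5, d=10:
C(10+4-1, 4-1) = C(13, 3) = 286
C(10-5+4-1, 4-1) = C(8, 3) = 56
h(10) = 286 - 56 = 230

230


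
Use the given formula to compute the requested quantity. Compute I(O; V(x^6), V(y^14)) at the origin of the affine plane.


The intersection multiplicity of V(x^a) and V(y^b) at the origin is:
I(O; V(x^6), V(y^14)) = dim_k(k[x,y]/(x^6, y^14))
A basis for k[x,y]/(x^6, y^14) is the set of monomials x^i * y^j
where 0 <= i < 6 and 0 <= j < 14.
The number of such monomials is 6 * 14 = 84

84


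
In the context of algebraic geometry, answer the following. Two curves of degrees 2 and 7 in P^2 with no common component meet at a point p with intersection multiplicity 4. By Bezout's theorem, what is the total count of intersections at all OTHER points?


By Bezout's theorem, the total intersection number is d1 * d2.
Total = 2 * 7 = 14
Intersection multiplicity at p = 4
Remaining intersections = 14 - 4 = 10

10


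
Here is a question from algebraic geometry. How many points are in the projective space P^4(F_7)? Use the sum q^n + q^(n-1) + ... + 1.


P^4(F_7) has (q^(n+1) - 1)/(q - 1) points.
= 7^4 + 7^3 + 7^2 + 7^1 + 7^0
= 2401 + 343 + 49 + 7 + 1
= 2801

2801


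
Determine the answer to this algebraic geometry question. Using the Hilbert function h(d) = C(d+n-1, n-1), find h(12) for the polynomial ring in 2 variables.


The Hilbert function for the polynomial ring in 2 variables is:
h(d) = C(d+n-1, n-1)
h(12) = C(12+2-1, 2-1) = C(13, 1)
= 13! / (1! * 12!)
= 13

13


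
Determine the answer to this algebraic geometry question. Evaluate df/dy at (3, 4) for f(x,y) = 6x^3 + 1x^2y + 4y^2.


df/dy = 1*x^2 + 2*4*y^1
At (3,4): 1*3^2 + 2*4*4^1
= 9 + 32
= 41

41


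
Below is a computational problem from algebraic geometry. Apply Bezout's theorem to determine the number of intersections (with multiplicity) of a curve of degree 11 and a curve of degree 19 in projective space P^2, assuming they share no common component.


Bezout's theorem states the intersection count equals the product of degrees.
Intersection count = 11 * 19 = 209

209


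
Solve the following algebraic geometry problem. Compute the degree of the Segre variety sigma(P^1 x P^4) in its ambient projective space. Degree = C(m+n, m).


The degree of the Segre variety P^1 x P^4 is C(m+n, m).
= C(5, 1)
= 5

5


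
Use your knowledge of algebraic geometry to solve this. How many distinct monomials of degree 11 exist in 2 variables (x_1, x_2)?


The number of degree-11 monomials in 2 variables is C(d+n-1, n-1).
= C(11+2-1, 2-1) = C(12, 1)
= 12

12


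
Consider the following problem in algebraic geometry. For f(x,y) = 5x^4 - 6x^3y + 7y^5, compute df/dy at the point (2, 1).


df/dy = (-6)*x^3 + 5*7*y^4
At (2,1): (-6)*2^3 + 5*7*1^4
= -48 + 35
= -13

-13


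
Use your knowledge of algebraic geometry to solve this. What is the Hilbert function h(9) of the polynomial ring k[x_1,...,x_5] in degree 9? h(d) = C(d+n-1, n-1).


The Hilbert function for the polynomial ring in 5 variables is:
h(d) = C(d+n-1, n-1)
h(9) = C(9+5-1, 5-1) = C(13, 4)
= 13! / (4! * 9!)
= 715

715


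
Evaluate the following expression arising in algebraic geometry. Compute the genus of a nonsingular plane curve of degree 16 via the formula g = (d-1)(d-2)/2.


Using the genus formula for smooth plane curves:
g = (d-1)(d-2)/2
g = (16-1)(16-2)/2
g = 15*14/2
g = 210/2 = 105

105


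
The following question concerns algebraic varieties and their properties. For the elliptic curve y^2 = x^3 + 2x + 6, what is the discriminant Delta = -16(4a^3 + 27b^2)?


Compute each component:
4a^3 = 4*2^3 = 4*8 = 32
27b^2 = 27*6^2 = 27*36 = 972
4a^3 + 27b^2 = 32 + 972 = 1004
Delta = -16*1004 = -16064

-16064


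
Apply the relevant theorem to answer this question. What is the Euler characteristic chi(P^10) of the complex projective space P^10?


The complex projective space P^10 has one cell in each even real dimension 0, 2, ..., 20.
The cohomology groups are H^{2k}(P^10) = Z for k = 0,...,10, and 0 otherwise.
Euler characteristic = sum of Betti numbers = 1 per even-dimensional cohomology group.
chi(P^10) = 10 + 1 = 11

11


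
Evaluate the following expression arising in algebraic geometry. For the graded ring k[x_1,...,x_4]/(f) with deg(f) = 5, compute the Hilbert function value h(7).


For R = k[x_1,...,x_n]/(f) with f homogeneous of degree e:
The Hilbert series is (1 - t^e)/(1 - t)^n.
So h(d) = C(d+n-1, n-1) - C(d-e+n-1, n-1) for d >= e.
With n=4, e=5, d=7:
C(7+4-1, 4-1) = C(10, 3) = 120
C(7-5+4-1, 4-1) = C(5, 3) = 10
h(7) = 120 - 10 = 110

110


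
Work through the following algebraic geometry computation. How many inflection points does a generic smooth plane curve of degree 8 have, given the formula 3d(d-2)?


For a general smooth plane curve C of degree d, the inflection points are
the intersection of C with its Hessian curve, which has degree 3(d-2).
By Bezout, the total intersection number is d * 3(d-2) = 8 * 18 = 144.
For a general curve every flex is ordinary, so each contributes
multiplicity 1 to C·Hess(C), and the number of distinct inflection
points is 3d(d-2).
Inflection points = 3*8*(8-2) = 3*8*6 = 144

144


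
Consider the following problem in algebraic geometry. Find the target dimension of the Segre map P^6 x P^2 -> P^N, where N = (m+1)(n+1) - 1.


The Segre embedding maps P^m x P^n into P^N via
all products of coordinates from each factor.
N = (m+1)(n+1) - 1
N = (6+1)(2+1) - 1
N = 7*3 - 1
N = 21 - 1 = 20

20


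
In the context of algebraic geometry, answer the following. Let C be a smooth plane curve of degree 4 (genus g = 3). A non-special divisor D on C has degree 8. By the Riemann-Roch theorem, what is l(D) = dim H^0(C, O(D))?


First, compute the genus of a smooth plane curve of degree 4:
g = (d-1)(d-2)/2 = (4-1)(4-2)/2 = 3
For a non-special divisor D (i.e., h^1(D) = 0), Riemann-Roch gives:
l(D) = deg(D) - g + 1
Since deg(D) = 8 >= 2g - 1 = 5, D is non-special.
l(D) = 8 - 3 + 1 = 6

6


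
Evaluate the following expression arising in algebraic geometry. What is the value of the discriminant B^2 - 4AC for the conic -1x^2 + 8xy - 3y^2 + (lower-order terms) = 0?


The discriminant of a conic Ax^2 + Bxy + Cy^2 + ... = 0 is B^2 - 4AC.
B^2 = 8^2 = 64
4AC = 4*(-1)*(-3) = 12
Discriminant = 64 - 12 = 52

52


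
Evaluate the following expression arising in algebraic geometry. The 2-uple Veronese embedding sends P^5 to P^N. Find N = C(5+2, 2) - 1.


The Veronese embedding v_d: P^n -> P^N maps each point to all
degree-d monomials in n+1 homogeneous coordinates.
N = C(n+d, d) - 1
N = C(5+2, 2) - 1
N = C(7, 2) - 1
C(7, 2) = 21
N = 21 - 1 = 20

20


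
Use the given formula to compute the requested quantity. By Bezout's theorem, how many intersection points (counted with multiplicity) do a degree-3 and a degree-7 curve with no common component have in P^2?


Bezout's theorem states the intersection count equals the product of degrees.
Intersection count = 3 * 7 = 21

21


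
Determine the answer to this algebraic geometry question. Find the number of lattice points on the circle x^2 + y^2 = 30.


Systematically check integer values of x where x^2 <= 30.
For each valid x, check if 30 - x^2 is a perfect square.
Total integer solutions found: 0

0


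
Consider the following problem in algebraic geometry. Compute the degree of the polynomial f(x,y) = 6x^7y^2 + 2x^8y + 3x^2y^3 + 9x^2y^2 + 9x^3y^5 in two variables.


Examine each term for its total degree (sum of exponents).
  Term '6x^7y^2' has total degree 7+2 = 9.
  Term '2x^8y' has total degree 8+1 = 9.
  Term '3x^2y^3' has total degree 2+3 = 5.
  Term '9x^2y^2' has total degree 2+2 = 4.
  Term '9x^3y^5' has total degree 3+5 = 8.
The maximum total degree among all terms is 9.

9


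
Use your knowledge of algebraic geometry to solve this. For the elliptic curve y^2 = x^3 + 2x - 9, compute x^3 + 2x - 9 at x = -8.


Compute x^3 + 2x - 9 at x = -8:
x^3 = (-8)^3 = -512
2*x = 2*(-8) = -16
Sum: -512 - 16 - 9 = -537

-537


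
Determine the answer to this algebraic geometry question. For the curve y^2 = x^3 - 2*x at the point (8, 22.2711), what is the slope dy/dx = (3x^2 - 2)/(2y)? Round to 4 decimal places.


Using implicit differentiation of y^2 = x^3 - 2*x:
2y * dy/dx = 3x^2 - 2
dy/dx = (3x^2 - 2)/(2y)
Numerator: 3*8^2 - 2 = 190
Denominator: 2*22.2711 = 44.5422
dy/dx = 190/44.5422 = 4.2656

4.2656


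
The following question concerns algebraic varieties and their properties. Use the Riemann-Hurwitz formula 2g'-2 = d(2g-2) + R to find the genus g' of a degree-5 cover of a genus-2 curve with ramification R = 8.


Riemann-Hurwitz formula: 2g' - 2 = d(2g - 2) + R
Given: d = 5, g = 2, R = 8
2g' - 2 = 5*(2*2 - 2) + 8
2g' - 2 = 5*2 + 8
2g' - 2 = 10 + 8 = 18
2g' = 20
g' = 10

10


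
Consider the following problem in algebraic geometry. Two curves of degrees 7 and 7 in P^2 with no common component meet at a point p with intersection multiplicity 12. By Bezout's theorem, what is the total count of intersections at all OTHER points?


By Bezout's theorem, the total intersection number is d1 * d2.
Total = 7 * 7 = 49
Intersection multiplicity at p = 12
Remaining intersections = 49 - 12 = 37

37


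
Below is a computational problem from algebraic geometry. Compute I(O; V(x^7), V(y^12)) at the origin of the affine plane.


The intersection multiplicity of V(x^a) and V(y^b) at the origin is:
I(O; V(x^7), V(y^12)) = dim_k(k[x,y]/(x^7, y^12))
A basis for k[x,y]/(x^7, y^12) is the set of monomials x^i * y^j
where 0 <= i < 7 and 0 <= j < 12.
The number of such monomials is 7 * 12 = 84

84


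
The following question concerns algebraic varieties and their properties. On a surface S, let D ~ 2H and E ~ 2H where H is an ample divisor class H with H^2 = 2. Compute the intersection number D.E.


Using bilinearity of the intersection pairing on a surface S:
(aH).(bH) = ab * (H.H)
We have H^2 = 2.
D.E = (2H).(2H) = 2*2*2
= 4*2
= 8

8


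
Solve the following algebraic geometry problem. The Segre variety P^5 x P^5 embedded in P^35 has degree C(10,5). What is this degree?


The degree of the Segre variety P^5 x P^5 is C(m+n, m).
= C(10, 5)
= 252

252


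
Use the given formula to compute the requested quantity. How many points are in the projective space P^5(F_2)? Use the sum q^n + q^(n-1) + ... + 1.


P^5(F_2) has (q^(n+1) - 1)/(q - 1) points.
= 2^5 + 2^4 + 2^3 + 2^2 + 2^1 + 2^0
= 32 + 16 + 8 + 4 + 2 + 1
= 63

63


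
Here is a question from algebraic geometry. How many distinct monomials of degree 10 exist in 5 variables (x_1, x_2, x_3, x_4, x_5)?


The number of degree-10 monomials in 5 variables is C(d+n-1, n-1).
= C(10+5-1, 5-1) = C(14, 4)
= 1001

1001


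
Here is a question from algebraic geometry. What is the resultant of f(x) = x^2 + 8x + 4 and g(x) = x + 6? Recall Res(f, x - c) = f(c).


For Res(f, x - c), we evaluate f at x = c.
f(-6) = (-6)^2 + 8*(-6) + 4
= 36 - 48 + 4
= -12 + 4 = -8
Res(f, g) = -8

-8


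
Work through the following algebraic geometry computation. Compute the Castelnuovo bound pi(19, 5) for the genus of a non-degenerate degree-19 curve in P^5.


Castelnuovo's bound: write d - 1 = m(r-1) + epsilon with 0 <= epsilon < r-1.
d - 1 = 19 - 1 = 18
r - 1 = 5 - 1 = 4
18 = 4*4 + 2, so m = 4, epsilon = 2
pi(d, r) = m(m-1)(r-1)/2 + m*epsilon
= 4*3*4/2 + 4*2
= 48/2 + 8
= 24 + 8 = 32

32


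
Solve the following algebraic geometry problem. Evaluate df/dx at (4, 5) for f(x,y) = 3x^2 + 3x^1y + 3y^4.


df/dx = 2*3*x^1 + 1*3*x^0*y
At (4,5): 2*3*4^1 + 1*3*4^0*5
= 24 + 15
= 39

39


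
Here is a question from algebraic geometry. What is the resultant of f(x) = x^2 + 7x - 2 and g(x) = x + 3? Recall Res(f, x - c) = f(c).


For Res(f, x - c), we evaluate f at x = c.
f(-3) = (-3)^2 + 7*(-3) - 2
= 9 - 21 - 2
= -12 - 2 = -14
Res(f, g) = -14

-14


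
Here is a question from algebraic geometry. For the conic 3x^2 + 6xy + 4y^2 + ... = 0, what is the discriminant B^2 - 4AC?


The discriminant of a conic Ax^2 + Bxy + Cy^2 + ... = 0 is B^2 - 4AC.
B^2 = 6^2 = 36
4AC = 4*3*4 = 48
Discriminant = 36 - 48 = -12

-12


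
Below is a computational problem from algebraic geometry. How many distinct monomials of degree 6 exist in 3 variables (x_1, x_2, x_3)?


The number of degree-6 monomials in 3 variables is C(d+n-1, n-1).
= C(6+3-1, 3-1) = C(8, 2)
= 28

28


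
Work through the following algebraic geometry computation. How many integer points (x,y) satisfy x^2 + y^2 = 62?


Systematically check integer values of x where x^2 <= 62.
For each valid x, check if 62 - x^2 is a perfect square.
Total integer solutions found: 0

0


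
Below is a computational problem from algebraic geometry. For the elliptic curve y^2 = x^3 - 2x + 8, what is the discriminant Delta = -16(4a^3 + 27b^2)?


Compute each component:
4a^3 = 4*(-2)^3 = 4*(-8) = -32
27b^2 = 27*8^2 = 27*64 = 1728
4a^3 + 27b^2 = -32 + 1728 = 1696
Delta = -16*1696 = -27136

-27136


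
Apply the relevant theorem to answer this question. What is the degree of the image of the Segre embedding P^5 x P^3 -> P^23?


The degree of the Segre variety P^5 x P^3 is C(m+n, m).
= C(8, 5)
= 56

56


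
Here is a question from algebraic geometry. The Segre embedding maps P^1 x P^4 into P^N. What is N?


The Segre embedding maps P^m x P^n into P^N via
all products of coordinates from each factor.
N = (m+1)(n+1) - 1
N = (1+1)(4+1) - 1
N = 2*5 - 1
N = 10 - 1 = 9

9


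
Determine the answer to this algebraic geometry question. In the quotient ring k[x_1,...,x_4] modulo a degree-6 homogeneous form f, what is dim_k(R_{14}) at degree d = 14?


For R = k[x_1,...,x_n]/(f) with f homogeneous of degree e:
The Hilbert series is (1 - t^e)/(1 - t)^n.
So h(d) = C(d+n-1, n-1) - C(d-e+n-1, n-1) for d >= e.
With n=4, e=6, d=14:
C(14+4-1, 4-1) = C(17, 3) = 680
C(14-6+4-1, 4-1) = C(11, 3) = 165
h(14) = 680 - 165 = 515

515


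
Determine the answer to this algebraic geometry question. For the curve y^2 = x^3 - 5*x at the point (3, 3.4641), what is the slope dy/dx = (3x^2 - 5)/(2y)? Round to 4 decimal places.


Using implicit differentiation of y^2 = x^3 - 5*x:
2y * dy/dx = 3x^2 - 5
dy/dx = (3x^2 - 5)/(2y)
Numerator: 3*3^2 - 5 = 22
Denominator: 2*3.4641 = 6.9282
dy/dx = 22/6.9282 = 3.1754

3.1754


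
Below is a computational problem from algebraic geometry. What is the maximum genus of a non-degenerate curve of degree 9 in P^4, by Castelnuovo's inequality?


Castelnuovo's bound: write d - 1 = m(r-1) + epsilon with 0 <= epsilon < r-1.
d - 1 = 9 - 1 = 8
r - 1 = 4 - 1 = 3
8 = 2*3 + 2, so m = 2, epsilon = 2
pi(d, r) = m(m-1)(r-1)/2 + m*epsilon
= 2*1*3/2 + 2*2
= 6/2 + 4
= 3 + 4 = 7

7


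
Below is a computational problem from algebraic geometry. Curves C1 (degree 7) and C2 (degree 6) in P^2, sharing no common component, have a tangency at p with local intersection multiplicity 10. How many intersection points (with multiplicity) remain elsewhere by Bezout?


By Bezout's theorem, the total intersection number is d1 * d2.
Total = 7 * 6 = 42
Intersection multiplicity at p = 10
Remaining intersections = 42 - 10 = 32

32


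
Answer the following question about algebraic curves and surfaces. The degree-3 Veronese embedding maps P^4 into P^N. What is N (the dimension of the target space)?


The Veronese embedding v_d: P^n -> P^N maps each point to all
degree-d monomials in n+1 homogeneous coordinates.
N = C(n+d, d) - 1
N = C(4+3, 3) - 1
N = C(7, 3) - 1
C(7, 3) = 35
N = 35 - 1 = 34

34
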